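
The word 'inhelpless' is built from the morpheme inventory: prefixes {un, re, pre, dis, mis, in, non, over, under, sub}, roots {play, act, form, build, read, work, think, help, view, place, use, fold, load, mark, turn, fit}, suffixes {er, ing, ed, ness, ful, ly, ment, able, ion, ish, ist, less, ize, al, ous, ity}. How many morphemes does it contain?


Segmenting 'inhelpless' against the inventory:
  'in' -> prefix (morpheme 1)
  'help' -> root (morpheme 2)
  'less' -> suffix (morpheme 3)
Total morphemes: 3

3


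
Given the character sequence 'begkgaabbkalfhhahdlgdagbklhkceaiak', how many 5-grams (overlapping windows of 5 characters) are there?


String 'begkgaabbkalfhhahdlgdagbklhkceaiak' has length L = 34.
Number of overlapping n-grams = L - n + 1
Substituting: 34 - 5 + 1 = 30

30


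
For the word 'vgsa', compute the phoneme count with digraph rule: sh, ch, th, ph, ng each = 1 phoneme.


Parsing 'vgsa' greedily, digraphs first:
  'v' -> consonant phoneme (phonemes so far: 1)
  'g' -> consonant phoneme (phonemes so far: 2)
  's' -> consonant phoneme (phonemes so far: 3)
  'a' -> vowel phoneme (phonemes so far: 4)
Total phonemes: 4

4


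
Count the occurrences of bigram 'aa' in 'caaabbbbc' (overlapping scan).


Scanning 'caaabbbbc' for bigram 'aa':
  Position 0: 'ca' -> no
  Position 1: 'aa' -> MATCH
  Position 2: 'aa' -> MATCH
  Position 3: 'ab' -> no
  Position 4: 'bb' -> no
  Position 5: 'bb' -> no
  Position 6: 'bb' -> no
  Position 7: 'bc' -> no
Total matches: 2

2


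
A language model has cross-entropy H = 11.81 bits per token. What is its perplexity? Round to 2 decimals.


Perplexity formula: PP = 2^H
H = 11.81
PP = 2^11.81
Decompose: 2^11.81 = 2^11 * 2^0.81
2^11 = 2048, 2^0.81 ~ 1.7532114
PP ~ 2048 * 1.7532114 = 3590.5769472
Rounded to 2 decimals: 3590.58

3590.58


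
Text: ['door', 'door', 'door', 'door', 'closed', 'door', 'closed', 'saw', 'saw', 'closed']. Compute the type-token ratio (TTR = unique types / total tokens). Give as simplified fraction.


Tokens: 10
Unique types: ('closed', 'door', 'saw') = 3
TTR = 3/10
Already in lowest terms.

3/10


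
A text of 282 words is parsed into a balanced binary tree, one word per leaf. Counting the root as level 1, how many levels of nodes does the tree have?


In a balanced binary tree with n leaves the deepest leaf is ceil(log2(n)) edges below the root,
so counting node levels inclusive of root and leaves gives ceil(log2(n)) + 1 levels.
log2(282) = 8.1396
ceil(8.1396) = 9
levels = 9 + 1 = 10

10


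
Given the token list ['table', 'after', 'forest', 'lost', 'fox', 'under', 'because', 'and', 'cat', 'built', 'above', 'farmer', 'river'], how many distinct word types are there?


Listing all tokens and tracking unique types:
  Token 1: 'table' -> NEW (unique so far: 1)
  Token 2: 'after' -> NEW (unique so far: 2)
  Token 3: 'forest' -> NEW (unique so far: 3)
  Token 4: 'lost' -> NEW (unique so far: 4)
  Token 5: 'fox' -> NEW (unique so far: 5)
  Token 6: 'under' -> NEW (unique so far: 6)
  Token 7: 'because' -> NEW (unique so far: 7)
  Token 8: 'and' -> NEW (unique so far: 8)
  Token 9: 'cat' -> NEW (unique so far: 9)
  Token 10: 'built' -> NEW (unique so far: 10)
  Token 11: 'above' -> NEW (unique so far: 11)
  Token 12: 'farmer' -> NEW (unique so far: 12)
  Token 13: 'river' -> NEW (unique so far: 13)
Unique types: ('above', 'after', 'and', 'because', 'built', 'cat', 'farmer', 'forest', 'fox', 'lost', 'river', 'table', 'under')
Vocabulary size: 13

13


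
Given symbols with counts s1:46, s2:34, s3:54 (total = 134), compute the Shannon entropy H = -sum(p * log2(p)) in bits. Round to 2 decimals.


Computing entropy H = -sum(p_i * log2(p_i)):
  s1: p = 46/134 = 0.3433, -p*log2(p) = 0.5295
  s2: p = 34/134 = 0.2537, -p*log2(p) = 0.5020
  s3: p = 54/134 = 0.4030, -p*log2(p) = 0.5284
H = sum of terms = 1.5599
Rounded to 2 decimals: 1.56

1.56


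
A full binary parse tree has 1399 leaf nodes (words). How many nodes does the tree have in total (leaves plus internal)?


Leaf nodes (terminals): 1399
Internal nodes = n - 1 = 1399 - 1 = 1398
Total = leaves + internal = 1399 + 1398 = 2797

2797


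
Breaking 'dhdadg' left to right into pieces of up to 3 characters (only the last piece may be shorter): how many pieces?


'dhdadg' has 6 characters.
Chunking with max size 3:
  Chunk 1: 'dhd' (positions 0-2)
  Chunk 2: 'adg' (positions 3-5)
Total chunks: ceil(6 / 3) = 2

2


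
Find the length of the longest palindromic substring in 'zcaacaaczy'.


Scanning 'zcaacaaczy' for palindromic substrings.
Substring at positions 0-8: 'zcaacaacz'.
Check: reverse('zcaacaacz') = 'zcaacaacz' -> palindrome confirmed.
Neighbouring characters ('-' / 'y') break symmetry, so it cannot extend further.
No longer palindromic substring exists; longest length = 9

9


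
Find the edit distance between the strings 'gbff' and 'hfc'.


Building DP table for s1='gbff' (len 4) and s2='hfc' (len 3):
       h  f  c
    0  1  2  3
  g 1  1  2  3
  b 2  2  2  3
  f 3  3  2  3
  f 4  4  3  3
Edit distance = dp[4][3] = 3

3


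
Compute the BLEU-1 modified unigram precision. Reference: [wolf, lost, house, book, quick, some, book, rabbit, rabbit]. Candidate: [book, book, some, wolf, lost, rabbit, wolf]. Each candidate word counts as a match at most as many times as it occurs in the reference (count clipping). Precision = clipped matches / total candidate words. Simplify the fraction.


Reference word counts: {'book': 2, 'house': 1, 'lost': 1, 'quick': 1, 'rabbit': 2, 'some': 1, 'wolf': 1}
Checking each candidate word (with clipping):
  'book' -> in reference (ref count 2, used 1/2) -> match (matches: 1)
  'book' -> in reference (ref count 2, used 2/2) -> match (matches: 2)
  'some' -> in reference (ref count 1, used 1/1) -> match (matches: 3)
  'wolf' -> in reference (ref count 1, used 1/1) -> match (matches: 4)
  'lost' -> in reference (ref count 1, used 1/1) -> match (matches: 5)
  'rabbit' -> in reference (ref count 2, used 1/2) -> match (matches: 6)
  'wolf' -> ref count 1 already used up (1/1) -> clipped, no match (matches: 6)
Clipped matches: 6, Candidate length: 7
Precision = 6/7

6/7


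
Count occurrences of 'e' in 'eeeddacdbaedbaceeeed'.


Scanning 'eeeddacdbaedbaceeeed' for 'e':
  Position 0: 'e' -> MATCH (count: 1)
  Position 1: 'e' -> MATCH (count: 2)
  Position 2: 'e' -> MATCH (count: 3)
  Position 10: 'e' -> MATCH (count: 4)
  Position 15: 'e' -> MATCH (count: 5)
  Position 16: 'e' -> MATCH (count: 6)
  Position 17: 'e' -> MATCH (count: 7)
  Position 18: 'e' -> MATCH (count: 8)
Total occurrences of 'e': 8

8


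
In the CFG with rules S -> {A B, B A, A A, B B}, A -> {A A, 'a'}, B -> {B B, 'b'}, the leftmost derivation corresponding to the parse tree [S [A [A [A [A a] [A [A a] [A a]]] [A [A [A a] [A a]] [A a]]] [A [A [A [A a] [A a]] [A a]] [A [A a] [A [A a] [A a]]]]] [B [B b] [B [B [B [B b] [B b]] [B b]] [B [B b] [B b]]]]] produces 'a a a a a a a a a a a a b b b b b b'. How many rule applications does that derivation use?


Every bracketed nonterminal node [X ...] in the tree is produced by exactly one rule application.
Reading the tree off as a leftmost derivation:
  Step 1: S  =>  A B   (applied S -> A B)
  Step 2: A B  =>  A A B   (applied A -> A A)
  Step 3: A A B  =>  A A A B   (applied A -> A A)
  Step 4: A A A B  =>  A A A A B   (applied A -> A A)
  Step 5: A A A A B  =>  a A A A B   (applied A -> a)
  Step 6: a A A A B  =>  a A A A A B   (applied A -> A A)
  Step 7: a A A A A B  =>  a a A A A B   (applied A -> a)
  Step 8: a a A A A B  =>  a a a A A B   (applied A -> a)
  Step 9: a a a A A B  =>  a a a A A A B   (applied A -> A A)
  Step 10: a a a A A A B  =>  a a a A A A A B   (applied A -> A A)
  Step 11: a a a A A A A B  =>  a a a a A A A B   (applied A -> a)
  Step 12: a a a a A A A B  =>  a a a a a A A B   (applied A -> a)
  Step 13: a a a a a A A B  =>  a a a a a a A B   (applied A -> a)
  Step 14: a a a a a a A B  =>  a a a a a a A A B   (applied A -> A A)
  Step 15: a a a a a a A A B  =>  a a a a a a A A A B   (applied A -> A A)
  Step 16: a a a a a a A A A B  =>  a a a a a a A A A A B   (applied A -> A A)
  Step 17: a a a a a a A A A A B  =>  a a a a a a a A A A B   (applied A -> a)
  Step 18: a a a a a a a A A A B  =>  a a a a a a a a A A B   (applied A -> a)
  Step 19: a a a a a a a a A A B  =>  a a a a a a a a a A B   (applied A -> a)
  Step 20: a a a a a a a a a A B  =>  a a a a a a a a a A A B   (applied A -> A A)
  Step 21: a a a a a a a a a A A B  =>  a a a a a a a a a a A B   (applied A -> a)
  Step 22: a a a a a a a a a a A B  =>  a a a a a a a a a a A A B   (applied A -> A A)
  Step 23: a a a a a a a a a a A A B  =>  a a a a a a a a a a a A B   (applied A -> a)
  Step 24: a a a a a a a a a a a A B  =>  a a a a a a a a a a a a B   (applied A -> a)
  Step 25: a a a a a a a a a a a a B  =>  a a a a a a a a a a a a B B   (applied B -> B B)
  Step 26: a a a a a a a a a a a a B B  =>  a a a a a a a a a a a a b B   (applied B -> b)
  Step 27: a a a a a a a a a a a a b B  =>  a a a a a a a a a a a a b B B   (applied B -> B B)
  Step 28: a a a a a a a a a a a a b B B  =>  a a a a a a a a a a a a b B B B   (applied B -> B B)
  Step 29: a a a a a a a a a a a a b B B B  =>  a a a a a a a a a a a a b B B B B   (applied B -> B B)
  Step 30: a a a a a a a a a a a a b B B B B  =>  a a a a a a a a a a a a b b B B B   (applied B -> b)
  Step 31: a a a a a a a a a a a a b b B B B  =>  a a a a a a a a a a a a b b b B B   (applied B -> b)
  Step 32: a a a a a a a a a a a a b b b B B  =>  a a a a a a a a a a a a b b b b B   (applied B -> b)
  Step 33: a a a a a a a a a a a a b b b b B  =>  a a a a a a a a a a a a b b b b B B   (applied B -> B B)
  Step 34: a a a a a a a a a a a a b b b b B B  =>  a a a a a a a a a a a a b b b b b B   (applied B -> b)
  Step 35: a a a a a a a a a a a a b b b b b B  =>  a a a a a a a a a a a a b b b b b b   (applied B -> b)
Final yield: a a a a a a a a a a a a b b b b b b
Total rewrite steps: 35

35


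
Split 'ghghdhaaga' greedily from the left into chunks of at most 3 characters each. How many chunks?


'ghghdhaaga' has 10 characters.
Chunking with max size 3:
  Chunk 1: 'ghg' (positions 0-2)
  Chunk 2: 'hdh' (positions 3-5)
  Chunk 3: 'aag' (positions 6-8)
  Chunk 4: 'a' (positions 9-9)
Total chunks: ceil(10 / 3) = 4

4


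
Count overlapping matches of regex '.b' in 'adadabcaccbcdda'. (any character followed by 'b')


Pattern: .b means any character followed by 'b'.
Scanning 'adadabcaccbcdda' position-by-position:
  Pos 0: window 'ad' -> no
  Pos 1: window 'da' -> no
  Pos 2: window 'ad' -> no
  Pos 3: window 'da' -> no
  Pos 4: window 'ab' -> MATCH
  Pos 5: window 'bc' -> no
  Pos 6: window 'ca' -> no
  Pos 7: window 'ac' -> no
  Pos 8: window 'cc' -> no
  Pos 9: window 'cb' -> MATCH
  Pos 10: window 'bc' -> no
  Pos 11: window 'cd' -> no
  Pos 12: window 'dd' -> no
  Pos 13: window 'da' -> no
  Pos 14: window 'a' -> no
Total matches: 2

2


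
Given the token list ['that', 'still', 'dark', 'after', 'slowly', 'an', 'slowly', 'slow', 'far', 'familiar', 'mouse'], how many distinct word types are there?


Listing all tokens and tracking unique types:
  Token 1: 'that' -> NEW (unique so far: 1)
  Token 2: 'still' -> NEW (unique so far: 2)
  Token 3: 'dark' -> NEW (unique so far: 3)
  Token 4: 'after' -> NEW (unique so far: 4)
  Token 5: 'slowly' -> NEW (unique so far: 5)
  Token 6: 'an' -> NEW (unique so far: 6)
  Token 7: 'slowly' -> duplicate (unique so far: 6)
  Token 8: 'slow' -> NEW (unique so far: 7)
  Token 9: 'far' -> NEW (unique so far: 8)
  Token 10: 'familiar' -> NEW (unique so far: 9)
  Token 11: 'mouse' -> NEW (unique so far: 10)
Unique types: ('after', 'an', 'dark', 'familiar', 'far', 'mouse', 'slow', 'slowly', 'still', 'that')
Vocabulary size: 10

10


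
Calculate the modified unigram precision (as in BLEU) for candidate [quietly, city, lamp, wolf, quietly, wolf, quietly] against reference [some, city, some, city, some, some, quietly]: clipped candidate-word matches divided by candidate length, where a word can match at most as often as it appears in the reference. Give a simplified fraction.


Reference word counts: {'city': 2, 'quietly': 1, 'some': 4}
Checking each candidate word (with clipping):
  'quietly' -> in reference (ref count 1, used 1/1) -> match (matches: 1)
  'city' -> in reference (ref count 2, used 1/2) -> match (matches: 2)
  'lamp' -> not in reference -> no match (matches: 2)
  'wolf' -> not in reference -> no match (matches: 2)
  'quietly' -> ref count 1 already used up (1/1) -> clipped, no match (matches: 2)
  'wolf' -> not in reference -> no match (matches: 2)
  'quietly' -> ref count 1 already used up (1/1) -> clipped, no match (matches: 2)
Clipped matches: 2, Candidate length: 7
Precision = 2/7

2/7


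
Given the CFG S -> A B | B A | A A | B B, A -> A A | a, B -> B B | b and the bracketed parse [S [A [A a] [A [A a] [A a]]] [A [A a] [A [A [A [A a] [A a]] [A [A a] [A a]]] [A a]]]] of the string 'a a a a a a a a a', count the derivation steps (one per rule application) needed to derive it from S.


Every bracketed nonterminal node [X ...] in the tree is produced by exactly one rule application.
Reading the tree off as a leftmost derivation:
  Step 1: S  =>  A A   (applied S -> A A)
  Step 2: A A  =>  A A A   (applied A -> A A)
  Step 3: A A A  =>  a A A   (applied A -> a)
  Step 4: a A A  =>  a A A A   (applied A -> A A)
  Step 5: a A A A  =>  a a A A   (applied A -> a)
  Step 6: a a A A  =>  a a a A   (applied A -> a)
  Step 7: a a a A  =>  a a a A A   (applied A -> A A)
  Step 8: a a a A A  =>  a a a a A   (applied A -> a)
  Step 9: a a a a A  =>  a a a a A A   (applied A -> A A)
  Step 10: a a a a A A  =>  a a a a A A A   (applied A -> A A)
  Step 11: a a a a A A A  =>  a a a a A A A A   (applied A -> A A)
  Step 12: a a a a A A A A  =>  a a a a a A A A   (applied A -> a)
  Step 13: a a a a a A A A  =>  a a a a a a A A   (applied A -> a)
  Step 14: a a a a a a A A  =>  a a a a a a A A A   (applied A -> A A)
  Step 15: a a a a a a A A A  =>  a a a a a a a A A   (applied A -> a)
  Step 16: a a a a a a a A A  =>  a a a a a a a a A   (applied A -> a)
  Step 17: a a a a a a a a A  =>  a a a a a a a a a   (applied A -> a)
Final yield: a a a a a a a a a
Total rewrite steps: 17

17


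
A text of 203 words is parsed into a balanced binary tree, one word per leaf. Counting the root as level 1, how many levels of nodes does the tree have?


In a balanced binary tree with n leaves the deepest leaf is ceil(log2(n)) edges below the root,
so counting node levels inclusive of root and leaves gives ceil(log2(n)) + 1 levels.
log2(203) = 7.6653
ceil(7.6653) = 8
levels = 8 + 1 = 9

9


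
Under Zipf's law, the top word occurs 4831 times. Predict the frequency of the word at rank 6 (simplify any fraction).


Zipf's law: freq(rank) = f1 / rank
f1 = 4831, rank = 6
freq = 4831 / 6
GCD(4831, 6) = 1
Simplified: 4831/6

4831/6


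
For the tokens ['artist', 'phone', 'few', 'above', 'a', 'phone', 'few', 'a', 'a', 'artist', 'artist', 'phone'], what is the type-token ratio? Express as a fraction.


Tokens: 12
Unique types: ('a', 'above', 'artist', 'few', 'phone') = 5
TTR = 5/12
Already in lowest terms.

5/12


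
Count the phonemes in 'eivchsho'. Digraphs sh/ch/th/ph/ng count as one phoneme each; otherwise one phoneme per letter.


Parsing 'eivchsho' greedily, digraphs first:
  'e' -> vowel phoneme (phonemes so far: 1)
  'i' -> vowel phoneme (phonemes so far: 2)
  'v' -> consonant phoneme (phonemes so far: 3)
  'ch' -> digraph (1 consonant phoneme) (phonemes so far: 4)
  'sh' -> digraph (1 consonant phoneme) (phonemes so far: 5)
  'o' -> vowel phoneme (phonemes so far: 6)
Total phonemes: 6

6


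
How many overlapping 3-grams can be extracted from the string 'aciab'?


String 'aciab' has length L = 5.
Number of overlapping n-grams = L - n + 1
Substituting: 5 - 3 + 1 = 3

3


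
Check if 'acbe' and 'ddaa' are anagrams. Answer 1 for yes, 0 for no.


Sort characters of 'acbe': 'abce'
Sort characters of 'ddaa': 'aadd'
Sorted forms differ -> they are NOT anagrams
Result: 0

0


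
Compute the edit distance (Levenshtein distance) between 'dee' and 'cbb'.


Building DP table for s1='dee' (len 3) and s2='cbb' (len 3):
       c  b  b
    0  1  2  3
  d 1  1  2  3
  e 2  2  2  3
  e 3  3  3  3
Edit distance = dp[3][3] = 3

3


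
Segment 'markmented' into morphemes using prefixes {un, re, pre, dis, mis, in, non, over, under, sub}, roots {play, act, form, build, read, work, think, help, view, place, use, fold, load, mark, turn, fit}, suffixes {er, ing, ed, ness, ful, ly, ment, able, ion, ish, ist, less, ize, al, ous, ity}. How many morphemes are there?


Segmenting 'markmented' against the inventory:
  'mark' -> root (morpheme 1)
  'ment' -> suffix (morpheme 2)
  'ed' -> suffix (morpheme 3)
Total morphemes: 3

3


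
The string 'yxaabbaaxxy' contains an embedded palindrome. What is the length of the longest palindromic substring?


Scanning 'yxaabbaaxxy' for palindromic substrings.
Substring at positions 1-8: 'xaabbaax'.
Check: reverse('xaabbaax') = 'xaabbaax' -> palindrome confirmed.
Neighbouring characters ('y' / 'x') break symmetry, so it cannot extend further.
No longer palindromic substring exists; longest length = 8

8


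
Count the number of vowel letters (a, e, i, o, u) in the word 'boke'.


Scanning each character of 'boke':
  Position 1: 'b' -> consonant (running count: 0)
  Position 2: 'o' -> vowel (running count: 1)
  Position 3: 'k' -> consonant (running count: 1)
  Position 4: 'e' -> vowel (running count: 2)
Total vowels: 2

2


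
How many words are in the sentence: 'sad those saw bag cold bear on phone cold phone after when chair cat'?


Counting words by splitting on spaces:
  Word 1: 'sad'
  Word 2: 'those'
  Word 3: 'saw'
  Word 4: 'bag'
  Word 5: 'cold'
  Word 6: 'bear'
  Word 7: 'on'
  Word 8: 'phone'
  Word 9: 'cold'
  Word 10: 'phone'
  Word 11: 'after'
  Word 12: 'when'
  Word 13: 'chair'
  Word 14: 'cat'
Total words: 14

14


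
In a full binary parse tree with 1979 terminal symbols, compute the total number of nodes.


Leaf nodes (terminals): 1979
Internal nodes = n - 1 = 1979 - 1 = 1978
Total = leaves + internal = 1979 + 1978 = 3957

3957


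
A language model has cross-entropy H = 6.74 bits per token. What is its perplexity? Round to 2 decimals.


Perplexity formula: PP = 2^H
H = 6.74
PP = 2^6.74
Decompose: 2^6.74 = 2^6 * 2^0.74
2^6 = 64, 2^0.74 ~ 1.6701758
PP ~ 64 * 1.6701758 = 106.8912512
Rounded to 2 decimals: 106.89

106.89


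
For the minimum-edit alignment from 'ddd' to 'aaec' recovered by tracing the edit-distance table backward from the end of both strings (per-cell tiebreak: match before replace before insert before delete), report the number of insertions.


Edit distance = 4. Backtracking from cell (3, 4) with preference match > replace > insert > delete,
then listing the resulting alignment 'ddd' -> 'aaec' left to right:
  Step 1: insert 'a' [insertion #1]
  Step 2: replace d->a
  Step 3: replace d->e
  Step 4: replace d->c
Total insertions: 1

1


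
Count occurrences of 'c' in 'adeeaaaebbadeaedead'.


Scanning 'adeeaaaebbadeaedead' for 'c':
  No matches found.
Total occurrences of 'c': 0

0


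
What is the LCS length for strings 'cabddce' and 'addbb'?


DP table for LCS of 'cabddce' and 'addbb':
       a  d  d  b  b
    0  0  0  0  0  0
  c 0  0  0  0  0  0
  a 0  1  1  1  1  1
  b 0  1  1  1  2  2
  d 0  1  2  2  2  2
  d 0  1  2  3  3  3
  c 0  1  2  3  3  3
  e 0  1  2  3  3  3
LCS: 'add'
LCS length = 3

3


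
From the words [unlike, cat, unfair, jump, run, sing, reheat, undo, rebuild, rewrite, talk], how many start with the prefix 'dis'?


Checking each word for prefix 'dis':
  'unlike' -> no (count: 0)
  'cat' -> no (count: 0)
  'unfair' -> no (count: 0)
  'jump' -> no (count: 0)
  'run' -> no (count: 0)
  'sing' -> no (count: 0)
  'reheat' -> no (count: 0)
  'undo' -> no (count: 0)
  'rebuild' -> no (count: 0)
  'rewrite' -> no (count: 0)
  'talk' -> no (count: 0)
Total with prefix 'dis': 0

0


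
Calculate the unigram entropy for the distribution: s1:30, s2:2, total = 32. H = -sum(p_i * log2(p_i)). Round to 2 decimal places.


Computing entropy H = -sum(p_i * log2(p_i)):
  s1: p = 30/32 = 0.9375, -p*log2(p) = 0.0873
  s2: p = 2/32 = 0.0625, -p*log2(p) = 0.2500
H = sum of terms = 0.3373
Rounded to 2 decimals: 0.34

0.34


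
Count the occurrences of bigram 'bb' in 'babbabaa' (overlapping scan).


Scanning 'babbabaa' for bigram 'bb':
  Position 0: 'ba' -> no
  Position 1: 'ab' -> no
  Position 2: 'bb' -> MATCH
  Position 3: 'ba' -> no
  Position 4: 'ab' -> no
  Position 5: 'ba' -> no
  Position 6: 'aa' -> no
Total matches: 1

1


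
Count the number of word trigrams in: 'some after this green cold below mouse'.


Word trigrams from [7] words:
  Trigram 1: (some after this)
  Trigram 2: (after this green)
  Trigram 3: (this green cold)
  Trigram 4: (green cold below)
  Trigram 5: (cold below mouse)
Total word trigrams: 7 - 2 = 5

5


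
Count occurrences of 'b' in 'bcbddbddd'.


Scanning 'bcbddbddd' for 'b':
  Position 0: 'b' -> MATCH (count: 1)
  Position 2: 'b' -> MATCH (count: 2)
  Position 5: 'b' -> MATCH (count: 3)
Total occurrences of 'b': 3

3


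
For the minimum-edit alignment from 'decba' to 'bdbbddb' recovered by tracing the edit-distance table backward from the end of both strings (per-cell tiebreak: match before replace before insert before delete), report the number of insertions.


Edit distance = 6. Backtracking from cell (5, 7) with preference match > replace > insert > delete,
then listing the resulting alignment 'decba' -> 'bdbbddb' left to right:
  Step 1: insert 'b' [insertion #1]
  Step 2: keep 'd'
  Step 3: insert 'b' [insertion #2]
  Step 4: replace e->b
  Step 5: replace c->d
  Step 6: replace b->d
  Step 7: replace a->b
Total insertions: 2

2


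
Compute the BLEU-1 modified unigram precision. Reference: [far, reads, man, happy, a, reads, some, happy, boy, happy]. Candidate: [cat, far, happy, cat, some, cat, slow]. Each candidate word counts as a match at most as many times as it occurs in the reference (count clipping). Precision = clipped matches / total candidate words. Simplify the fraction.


Reference word counts: {'a': 1, 'boy': 1, 'far': 1, 'happy': 3, 'man': 1, 'reads': 2, 'some': 1}
Checking each candidate word (with clipping):
  'cat' -> not in reference -> no match (matches: 0)
  'far' -> in reference (ref count 1, used 1/1) -> match (matches: 1)
  'happy' -> in reference (ref count 3, used 1/3) -> match (matches: 2)
  'cat' -> not in reference -> no match (matches: 2)
  'some' -> in reference (ref count 1, used 1/1) -> match (matches: 3)
  'cat' -> not in reference -> no match (matches: 3)
  'slow' -> not in reference -> no match (matches: 3)
Clipped matches: 3, Candidate length: 7
Precision = 3/7

3/7


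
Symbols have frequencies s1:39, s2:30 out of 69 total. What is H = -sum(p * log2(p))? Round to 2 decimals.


Computing entropy H = -sum(p_i * log2(p_i)):
  s1: p = 39/69 = 0.5652, -p*log2(p) = 0.4652
  s2: p = 30/69 = 0.4348, -p*log2(p) = 0.5224
H = sum of terms = 0.9876
Rounded to 2 decimals: 0.99

0.99


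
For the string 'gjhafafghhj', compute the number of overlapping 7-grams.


String 'gjhafafghhj' has length L = 11.
Number of overlapping n-grams = L - n + 1
Substituting: 11 - 7 + 1 = 5

5


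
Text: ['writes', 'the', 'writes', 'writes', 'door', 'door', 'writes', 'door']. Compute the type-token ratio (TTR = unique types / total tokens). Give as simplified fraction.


Tokens: 8
Unique types: ('door', 'the', 'writes') = 3
TTR = 3/8
Already in lowest terms.

3/8


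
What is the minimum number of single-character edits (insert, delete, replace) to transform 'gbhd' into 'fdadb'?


Building DP table for s1='gbhd' (len 4) and s2='fdadb' (len 5):
       f  d  a  d  b
    0  1  2  3  4  5
  g 1  1  2  3  4  5
  b 2  2  2  3  4  4
  h 3  3  3  3  4  5
  d 4  4  3  4  3  4
Edit distance = dp[4][5] = 4

4


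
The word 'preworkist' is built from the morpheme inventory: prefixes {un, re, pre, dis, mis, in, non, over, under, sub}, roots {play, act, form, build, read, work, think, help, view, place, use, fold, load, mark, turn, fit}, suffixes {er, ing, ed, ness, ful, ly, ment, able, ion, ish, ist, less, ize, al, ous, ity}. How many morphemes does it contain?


Segmenting 'preworkist' against the inventory:
  'pre' -> prefix (morpheme 1)
  'work' -> root (morpheme 2)
  'ist' -> suffix (morpheme 3)
Total morphemes: 3

3


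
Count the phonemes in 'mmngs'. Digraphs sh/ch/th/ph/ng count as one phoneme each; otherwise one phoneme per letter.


Parsing 'mmngs' greedily, digraphs first:
  'm' -> consonant phoneme (phonemes so far: 1)
  'm' -> consonant phoneme (phonemes so far: 2)
  'ng' -> digraph (1 consonant phoneme) (phonemes so far: 3)
  's' -> consonant phoneme (phonemes so far: 4)
Total phonemes: 4

4


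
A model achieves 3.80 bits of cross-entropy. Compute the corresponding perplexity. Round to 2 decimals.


Perplexity formula: PP = 2^H
H = 3.80
PP = 2^3.80
Decompose: 2^3.80 = 2^3 * 2^0.80
2^3 = 8, 2^0.80 ~ 1.7411011
PP ~ 8 * 1.7411011 = 13.9288088
Rounded to 2 decimals: 13.93

13.93


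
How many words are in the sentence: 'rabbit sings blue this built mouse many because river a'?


Counting words by splitting on spaces:
  Word 1: 'rabbit'
  Word 2: 'sings'
  Word 3: 'blue'
  Word 4: 'this'
  Word 5: 'built'
  Word 6: 'mouse'
  Word 7: 'many'
  Word 8: 'because'
  Word 9: 'river'
  Word 10: 'a'
Total words: 10

10


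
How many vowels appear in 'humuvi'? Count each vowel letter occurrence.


Scanning each character of 'humuvi':
  Position 1: 'h' -> consonant (running count: 0)
  Position 2: 'u' -> vowel (running count: 1)
  Position 3: 'm' -> consonant (running count: 1)
  Position 4: 'u' -> vowel (running count: 2)
  Position 5: 'v' -> consonant (running count: 2)
  Position 6: 'i' -> vowel (running count: 3)
Total vowels: 3

3


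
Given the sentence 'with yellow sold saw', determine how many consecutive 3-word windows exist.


Word trigrams from [4] words:
  Trigram 1: (with yellow sold)
  Trigram 2: (yellow sold saw)
Total word trigrams: 4 - 2 = 2

2


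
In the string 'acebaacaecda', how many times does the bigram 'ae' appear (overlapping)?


Scanning 'acebaacaecda' for bigram 'ae':
  Position 0: 'ac' -> no
  Position 1: 'ce' -> no
  Position 2: 'eb' -> no
  Position 3: 'ba' -> no
  Position 4: 'aa' -> no
  Position 5: 'ac' -> no
  Position 6: 'ca' -> no
  Position 7: 'ae' -> MATCH
  Position 8: 'ec' -> no
  Position 9: 'cd' -> no
  Position 10: 'da' -> no
Total matches: 1

1


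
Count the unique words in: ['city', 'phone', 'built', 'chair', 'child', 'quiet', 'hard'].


Listing all tokens and tracking unique types:
  Token 1: 'city' -> NEW (unique so far: 1)
  Token 2: 'phone' -> NEW (unique so far: 2)
  Token 3: 'built' -> NEW (unique so far: 3)
  Token 4: 'chair' -> NEW (unique so far: 4)
  Token 5: 'child' -> NEW (unique so far: 5)
  Token 6: 'quiet' -> NEW (unique so far: 6)
  Token 7: 'hard' -> NEW (unique so far: 7)
Unique types: ('built', 'chair', 'child', 'city', 'hard', 'phone', 'quiet')
Vocabulary size: 7

7


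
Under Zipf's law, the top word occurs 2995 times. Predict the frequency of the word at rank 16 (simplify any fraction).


Zipf's law: freq(rank) = f1 / rank
f1 = 2995, rank = 16
freq = 2995 / 16
GCD(2995, 16) = 1
Simplified: 2995/16

2995/16


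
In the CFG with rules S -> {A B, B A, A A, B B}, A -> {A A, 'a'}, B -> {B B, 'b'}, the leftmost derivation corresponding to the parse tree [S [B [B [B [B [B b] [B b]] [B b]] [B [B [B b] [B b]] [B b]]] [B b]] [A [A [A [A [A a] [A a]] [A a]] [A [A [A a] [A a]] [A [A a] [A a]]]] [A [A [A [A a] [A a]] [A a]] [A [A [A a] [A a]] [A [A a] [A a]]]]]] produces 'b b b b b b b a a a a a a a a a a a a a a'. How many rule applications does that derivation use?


Every bracketed nonterminal node [X ...] in the tree is produced by exactly one rule application.
Reading the tree off as a leftmost derivation:
  Step 1: S  =>  B A   (applied S -> B A)
  Step 2: B A  =>  B B A   (applied B -> B B)
  Step 3: B B A  =>  B B B A   (applied B -> B B)
  Step 4: B B B A  =>  B B B B A   (applied B -> B B)
  Step 5: B B B B A  =>  B B B B B A   (applied B -> B B)
  Step 6: B B B B B A  =>  b B B B B A   (applied B -> b)
  Step 7: b B B B B A  =>  b b B B B A   (applied B -> b)
  Step 8: b b B B B A  =>  b b b B B A   (applied B -> b)
  Step 9: b b b B B A  =>  b b b B B B A   (applied B -> B B)
  Step 10: b b b B B B A  =>  b b b B B B B A   (applied B -> B B)
  Step 11: b b b B B B B A  =>  b b b b B B B A   (applied B -> b)
  Step 12: b b b b B B B A  =>  b b b b b B B A   (applied B -> b)
  Step 13: b b b b b B B A  =>  b b b b b b B A   (applied B -> b)
  Step 14: b b b b b b B A  =>  b b b b b b b A   (applied B -> b)
  Step 15: b b b b b b b A  =>  b b b b b b b A A   (applied A -> A A)
  Step 16: b b b b b b b A A  =>  b b b b b b b A A A   (applied A -> A A)
  Step 17: b b b b b b b A A A  =>  b b b b b b b A A A A   (applied A -> A A)
  Step 18: b b b b b b b A A A A  =>  b b b b b b b A A A A A   (applied A -> A A)
  Step 19: b b b b b b b A A A A A  =>  b b b b b b b a A A A A   (applied A -> a)
  Step 20: b b b b b b b a A A A A  =>  b b b b b b b a a A A A   (applied A -> a)
  Step 21: b b b b b b b a a A A A  =>  b b b b b b b a a a A A   (applied A -> a)
  Step 22: b b b b b b b a a a A A  =>  b b b b b b b a a a A A A   (applied A -> A A)
  Step 23: b b b b b b b a a a A A A  =>  b b b b b b b a a a A A A A   (applied A -> A A)
  Step 24: b b b b b b b a a a A A A A  =>  b b b b b b b a a a a A A A   (applied A -> a)
  Step 25: b b b b b b b a a a a A A A  =>  b b b b b b b a a a a a A A   (applied A -> a)
  Step 26: b b b b b b b a a a a a A A  =>  b b b b b b b a a a a a A A A   (applied A -> A A)
  Step 27: b b b b b b b a a a a a A A A  =>  b b b b b b b a a a a a a A A   (applied A -> a)
  Step 28: b b b b b b b a a a a a a A A  =>  b b b b b b b a a a a a a a A   (applied A -> a)
  Step 29: b b b b b b b a a a a a a a A  =>  b b b b b b b a a a a a a a A A   (applied A -> A A)
  Step 30: b b b b b b b a a a a a a a A A  =>  b b b b b b b a a a a a a a A A A   (applied A -> A A)
  Step 31: b b b b b b b a a a a a a a A A A  =>  b b b b b b b a a a a a a a A A A A   (applied A -> A A)
  Step 32: b b b b b b b a a a a a a a A A A A  =>  b b b b b b b a a a a a a a a A A A   (applied A -> a)
  Step 33: b b b b b b b a a a a a a a a A A A  =>  b b b b b b b a a a a a a a a a A A   (applied A -> a)
  Step 34: b b b b b b b a a a a a a a a a A A  =>  b b b b b b b a a a a a a a a a a A   (applied A -> a)
  Step 35: b b b b b b b a a a a a a a a a a A  =>  b b b b b b b a a a a a a a a a a A A   (applied A -> A A)
  Step 36: b b b b b b b a a a a a a a a a a A A  =>  b b b b b b b a a a a a a a a a a A A A   (applied A -> A A)
  Step 37: b b b b b b b a a a a a a a a a a A A A  =>  b b b b b b b a a a a a a a a a a a A A   (applied A -> a)
  Step 38: b b b b b b b a a a a a a a a a a a A A  =>  b b b b b b b a a a a a a a a a a a a A   (applied A -> a)
  Step 39: b b b b b b b a a a a a a a a a a a a A  =>  b b b b b b b a a a a a a a a a a a a A A   (applied A -> A A)
  Step 40: b b b b b b b a a a a a a a a a a a a A A  =>  b b b b b b b a a a a a a a a a a a a a A   (applied A -> a)
  Step 41: b b b b b b b a a a a a a a a a a a a a A  =>  b b b b b b b a a a a a a a a a a a a a a   (applied A -> a)
Final yield: b b b b b b b a a a a a a a a a a a a a a
Total rewrite steps: 41

41


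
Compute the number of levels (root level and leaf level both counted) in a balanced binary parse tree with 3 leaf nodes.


In a balanced binary tree with n leaves the deepest leaf is ceil(log2(n)) edges below the root,
so counting node levels inclusive of root and leaves gives ceil(log2(n)) + 1 levels.
log2(3) = 1.5850
ceil(1.5850) = 2
levels = 2 + 1 = 3

3


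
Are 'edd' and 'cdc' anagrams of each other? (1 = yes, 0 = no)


Sort characters of 'edd': 'dde'
Sort characters of 'cdc': 'ccd'
Sorted forms differ -> they are NOT anagrams
Result: 0

0


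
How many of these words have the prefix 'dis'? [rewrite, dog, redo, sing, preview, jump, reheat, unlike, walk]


Checking each word for prefix 'dis':
  'rewrite' -> no (count: 0)
  'dog' -> no (count: 0)
  'redo' -> no (count: 0)
  'sing' -> no (count: 0)
  'preview' -> no (count: 0)
  'jump' -> no (count: 0)
  'reheat' -> no (count: 0)
  'unlike' -> no (count: 0)
  'walk' -> no (count: 0)
Total with prefix 'dis': 0

0


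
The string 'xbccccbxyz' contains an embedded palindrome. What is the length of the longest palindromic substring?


Scanning 'xbccccbxyz' for palindromic substrings.
Substring at positions 0-7: 'xbccccbx'.
Check: reverse('xbccccbx') = 'xbccccbx' -> palindrome confirmed.
Neighbouring characters ('-' / 'y') break symmetry, so it cannot extend further.
No longer palindromic substring exists; longest length = 8

8


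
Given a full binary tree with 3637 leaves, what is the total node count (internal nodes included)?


Leaf nodes (terminals): 3637
Internal nodes = n - 1 = 3637 - 1 = 3636
Total = leaves + internal = 3637 + 3636 = 7273

7273


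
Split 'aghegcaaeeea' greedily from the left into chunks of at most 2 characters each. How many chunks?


'aghegcaaeeea' has 12 characters.
Chunking with max size 2:
  Chunk 1: 'ag' (positions 0-1)
  Chunk 2: 'he' (positions 2-3)
  Chunk 3: 'gc' (positions 4-5)
  Chunk 4: 'aa' (positions 6-7)
  Chunk 5: 'ee' (positions 8-9)
  Chunk 6: 'ea' (positions 10-11)
Total chunks: ceil(12 / 2) = 6

6


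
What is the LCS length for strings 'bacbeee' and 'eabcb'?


DP table for LCS of 'bacbeee' and 'eabcb':
       e  a  b  c  b
    0  0  0  0  0  0
  b 0  0  0  1  1  1
  a 0  0  1  1  1  1
  c 0  0  1  1  2  2
  b 0  0  1  2  2  3
  e 0  1  1  2  2  3
  e 0  1  1  2  2  3
  e 0  1  1  2  2  3
LCS: 'bcb'
LCS length = 3

3


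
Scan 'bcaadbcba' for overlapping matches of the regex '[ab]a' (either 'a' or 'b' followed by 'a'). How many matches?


Pattern: [ab]a means either 'a' or 'b' followed by 'a'.
Scanning 'bcaadbcba' position-by-position:
  Pos 0: window 'bc' -> no
  Pos 1: window 'ca' -> no
  Pos 2: window 'aa' -> MATCH
  Pos 3: window 'ad' -> no
  Pos 4: window 'db' -> no
  Pos 5: window 'bc' -> no
  Pos 6: window 'cb' -> no
  Pos 7: window 'ba' -> MATCH
  Pos 8: window 'a' -> no
Total matches: 2

2


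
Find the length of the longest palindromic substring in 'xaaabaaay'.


Scanning 'xaaabaaay' for palindromic substrings.
Substring at positions 1-7: 'aaabaaa'.
Check: reverse('aaabaaa') = 'aaabaaa' -> palindrome confirmed.
Neighbouring characters ('x' / 'y') break symmetry, so it cannot extend further.
No longer palindromic substring exists; longest length = 7

7


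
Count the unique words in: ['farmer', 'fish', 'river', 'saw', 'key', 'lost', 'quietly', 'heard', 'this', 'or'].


Listing all tokens and tracking unique types:
  Token 1: 'farmer' -> NEW (unique so far: 1)
  Token 2: 'fish' -> NEW (unique so far: 2)
  Token 3: 'river' -> NEW (unique so far: 3)
  Token 4: 'saw' -> NEW (unique so far: 4)
  Token 5: 'key' -> NEW (unique so far: 5)
  Token 6: 'lost' -> NEW (unique so far: 6)
  Token 7: 'quietly' -> NEW (unique so far: 7)
  Token 8: 'heard' -> NEW (unique so far: 8)
  Token 9: 'this' -> NEW (unique so far: 9)
  Token 10: 'or' -> NEW (unique so far: 10)
Unique types: ('farmer', 'fish', 'heard', 'key', 'lost', 'or', 'quietly', 'river', 'saw', 'this')
Vocabulary size: 10

10


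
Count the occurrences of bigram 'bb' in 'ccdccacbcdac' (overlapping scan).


Scanning 'ccdccacbcdac' for bigram 'bb':
  Position 0: 'cc' -> no
  Position 1: 'cd' -> no
  Position 2: 'dc' -> no
  Position 3: 'cc' -> no
  Position 4: 'ca' -> no
  Position 5: 'ac' -> no
  Position 6: 'cb' -> no
  Position 7: 'bc' -> no
  Position 8: 'cd' -> no
  Position 9: 'da' -> no
  Position 10: 'ac' -> no
Total matches: 0

0


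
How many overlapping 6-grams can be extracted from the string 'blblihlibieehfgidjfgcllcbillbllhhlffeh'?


String 'blblihlibieehfgidjfgcllcbillbllhhlffeh' has length L = 38.
Number of overlapping n-grams = L - n + 1
Substituting: 38 - 6 + 1 = 33

33


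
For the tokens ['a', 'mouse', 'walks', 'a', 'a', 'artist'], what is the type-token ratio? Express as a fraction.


Tokens: 6
Unique types: ('a', 'artist', 'mouse', 'walks') = 4
TTR = 4/6
Simplify: divide both by 2 -> 2/3
TTR = 2/3

2/3


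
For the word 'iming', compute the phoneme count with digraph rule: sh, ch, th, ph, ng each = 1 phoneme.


Parsing 'iming' greedily, digraphs first:
  'i' -> vowel phoneme (phonemes so far: 1)
  'm' -> consonant phoneme (phonemes so far: 2)
  'i' -> vowel phoneme (phonemes so far: 3)
  'ng' -> digraph (1 consonant phoneme) (phonemes so far: 4)
Total phonemes: 4

4


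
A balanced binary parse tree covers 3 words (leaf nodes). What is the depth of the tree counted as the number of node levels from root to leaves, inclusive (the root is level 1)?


In a balanced binary tree with n leaves the deepest leaf is ceil(log2(n)) edges below the root,
so counting node levels inclusive of root and leaves gives ceil(log2(n)) + 1 levels.
log2(3) = 1.5850
ceil(1.5850) = 2
levels = 2 + 1 = 3

3


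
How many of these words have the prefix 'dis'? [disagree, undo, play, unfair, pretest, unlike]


Checking each word for prefix 'dis':
  'disagree' -> YES, starts with 'dis' (count: 1)
  'undo' -> no (count: 1)
  'play' -> no (count: 1)
  'unfair' -> no (count: 1)
  'pretest' -> no (count: 1)
  'unlike' -> no (count: 1)
Total with prefix 'dis': 1

1


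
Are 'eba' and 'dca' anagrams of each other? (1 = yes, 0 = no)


Sort characters of 'eba': 'abe'
Sort characters of 'dca': 'acd'
Sorted forms differ -> they are NOT anagrams
Result: 0

0


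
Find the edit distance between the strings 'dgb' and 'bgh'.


Building DP table for s1='dgb' (len 3) and s2='bgh' (len 3):
       b  g  h
    0  1  2  3
  d 1  1  2  3
  g 2  2  1  2
  b 3  2  2  2
Edit distance = dp[3][3] = 2

2


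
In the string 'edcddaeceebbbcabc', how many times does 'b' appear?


Scanning 'edcddaeceebbbcabc' for 'b':
  Position 10: 'b' -> MATCH (count: 1)
  Position 11: 'b' -> MATCH (count: 2)
  Position 12: 'b' -> MATCH (count: 3)
  Position 15: 'b' -> MATCH (count: 4)
Total occurrences of 'b': 4

4


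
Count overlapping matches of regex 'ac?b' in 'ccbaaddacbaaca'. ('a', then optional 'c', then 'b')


Pattern: ac?b means 'a', then optional 'c', then 'b'.
Scanning 'ccbaaddacbaaca' position-by-position:
  Pos 0: window 'ccb' -> no
  Pos 1: window 'cba' -> no
  Pos 2: window 'baa' -> no
  Pos 3: window 'aad' -> no
  Pos 4: window 'add' -> no
  Pos 5: window 'dda' -> no
  Pos 6: window 'dac' -> no
  Pos 7: window 'acb' -> MATCH
  Pos 8: window 'cba' -> no
  Pos 9: window 'baa' -> no
  Pos 10: window 'aac' -> no
  Pos 11: window 'aca' -> no
  Pos 12: window 'ca' -> no
  Pos 13: window 'a' -> no
Total matches: 1

1


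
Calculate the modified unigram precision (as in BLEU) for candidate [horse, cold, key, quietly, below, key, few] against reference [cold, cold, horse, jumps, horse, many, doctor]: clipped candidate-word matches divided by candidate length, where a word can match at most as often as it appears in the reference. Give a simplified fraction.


Reference word counts: {'cold': 2, 'doctor': 1, 'horse': 2, 'jumps': 1, 'many': 1}
Checking each candidate word (with clipping):
  'horse' -> in reference (ref count 2, used 1/2) -> match (matches: 1)
  'cold' -> in reference (ref count 2, used 1/2) -> match (matches: 2)
  'key' -> not in reference -> no match (matches: 2)
  'quietly' -> not in reference -> no match (matches: 2)
  'below' -> not in reference -> no match (matches: 2)
  'key' -> not in reference -> no match (matches: 2)
  'few' -> not in reference -> no match (matches: 2)
Clipped matches: 2, Candidate length: 7
Precision = 2/7

2/7


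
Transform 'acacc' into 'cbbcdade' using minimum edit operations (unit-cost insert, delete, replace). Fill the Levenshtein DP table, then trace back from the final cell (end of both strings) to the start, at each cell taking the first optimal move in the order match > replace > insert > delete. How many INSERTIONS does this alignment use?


Edit distance = 6. Backtracking from cell (5, 8) with preference match > replace > insert > delete,
then listing the resulting alignment 'acacc' -> 'cbbcdade' left to right:
  Step 1: insert 'c' [insertion #1]
  Step 2: insert 'b' [insertion #2]
  Step 3: replace a->b
  Step 4: keep 'c'
  Step 5: insert 'd' [insertion #3]
  Step 6: keep 'a'
  Step 7: replace c->d
  Step 8: replace c->e
Total insertions: 3

3
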